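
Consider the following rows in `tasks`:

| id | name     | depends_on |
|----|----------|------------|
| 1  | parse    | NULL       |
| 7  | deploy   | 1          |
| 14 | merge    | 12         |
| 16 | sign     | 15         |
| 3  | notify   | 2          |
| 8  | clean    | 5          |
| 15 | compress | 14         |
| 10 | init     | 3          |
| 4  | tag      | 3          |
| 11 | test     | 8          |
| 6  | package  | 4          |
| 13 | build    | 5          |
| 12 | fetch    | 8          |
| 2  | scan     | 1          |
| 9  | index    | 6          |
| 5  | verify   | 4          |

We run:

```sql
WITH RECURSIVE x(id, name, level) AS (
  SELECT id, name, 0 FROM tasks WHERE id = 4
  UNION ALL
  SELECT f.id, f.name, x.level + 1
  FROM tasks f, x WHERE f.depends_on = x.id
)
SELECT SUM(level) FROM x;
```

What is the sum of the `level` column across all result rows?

Base: id=4 (tag) at level 0.
Iteration 1: rows with depends_on in {4} -> verify (id 5, level 1), package (id 6, level 1).
Iteration 2: rows with depends_on in {5,6} -> clean (id 8, level 2), index (id 9, level 2), build (id 13, level 2).
Iteration 3: rows with depends_on in {8,9,13} -> test (id 11, level 3), fetch (id 12, level 3).
Iteration 4: rows with depends_on in {11,12} -> merge (id 14, level 4).
Iteration 5: rows with depends_on in {14} -> compress (id 15, level 5).
Iteration 6: rows with depends_on in {15} -> sign (id 16, level 6).
Iteration 7: no rows with depends_on in {16}; recursion stops.
SUM(level) = 0 + 1 + 1 + 2 + 2 + 2 + 3 + 3 + 4 + 5 + 6 = 29.

29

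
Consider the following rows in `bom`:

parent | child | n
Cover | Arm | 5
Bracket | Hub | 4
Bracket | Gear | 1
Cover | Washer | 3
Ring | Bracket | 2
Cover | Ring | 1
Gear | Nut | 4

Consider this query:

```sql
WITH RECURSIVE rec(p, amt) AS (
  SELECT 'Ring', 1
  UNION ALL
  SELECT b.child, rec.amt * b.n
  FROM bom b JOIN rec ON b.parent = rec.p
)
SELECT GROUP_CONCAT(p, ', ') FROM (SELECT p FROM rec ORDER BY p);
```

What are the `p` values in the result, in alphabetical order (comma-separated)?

Bracket, Gear, Hub, Nut, Ring

Base: (Ring, amt=1).
Iteration 1: components of {Ring} -> Bracket = 1*2 = 2.
Iteration 2: components of {Bracket} -> Gear = 2*1 = 2, Hub = 2*4 = 8.
Iteration 3: components of {Gear,Hub} -> Nut = 2*4 = 8.
Iteration 4: no further components; recursion stops.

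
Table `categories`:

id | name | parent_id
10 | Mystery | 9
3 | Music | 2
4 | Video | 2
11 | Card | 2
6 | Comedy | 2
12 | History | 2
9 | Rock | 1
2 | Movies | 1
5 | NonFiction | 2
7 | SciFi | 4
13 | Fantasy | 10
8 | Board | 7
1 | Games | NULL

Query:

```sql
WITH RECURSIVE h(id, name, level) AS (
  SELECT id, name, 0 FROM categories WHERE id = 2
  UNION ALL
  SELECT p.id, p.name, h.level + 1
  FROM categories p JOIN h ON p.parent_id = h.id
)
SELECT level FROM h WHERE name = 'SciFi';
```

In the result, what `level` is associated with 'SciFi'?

2

Base: id=2 (Movies) at level 0.
Iteration 1: rows with parent_id in {2} -> Music (id 3, level 1), Video (id 4, level 1), NonFiction (id 5, level 1), Comedy (id 6, level 1), Card (id 11, level 1), History (id 12, level 1).
Iteration 2: rows with parent_id in {3,4,5,6,11,12} -> SciFi (id 7, level 2).
Iteration 3: rows with parent_id in {7} -> Board (id 8, level 3).
Iteration 4: no rows with parent_id in {8}; recursion stops.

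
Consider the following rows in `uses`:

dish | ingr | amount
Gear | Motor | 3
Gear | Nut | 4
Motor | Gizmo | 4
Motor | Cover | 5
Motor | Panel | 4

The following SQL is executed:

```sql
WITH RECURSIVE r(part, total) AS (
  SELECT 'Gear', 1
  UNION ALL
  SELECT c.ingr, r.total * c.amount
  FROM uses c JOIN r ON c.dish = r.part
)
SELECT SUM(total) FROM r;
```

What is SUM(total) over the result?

Base: (Gear, total=1).
Iteration 1: components of {Gear} -> Motor = 1*3 = 3, Nut = 1*4 = 4.
Iteration 2: components of {Motor,Nut} -> Cover = 3*5 = 15, Gizmo = 3*4 = 12, Panel = 3*4 = 12.
Iteration 3: no further components; recursion stops.
SUM(total) = 1 + 3 + 4 + 12 + 15 + 12 = 47.

47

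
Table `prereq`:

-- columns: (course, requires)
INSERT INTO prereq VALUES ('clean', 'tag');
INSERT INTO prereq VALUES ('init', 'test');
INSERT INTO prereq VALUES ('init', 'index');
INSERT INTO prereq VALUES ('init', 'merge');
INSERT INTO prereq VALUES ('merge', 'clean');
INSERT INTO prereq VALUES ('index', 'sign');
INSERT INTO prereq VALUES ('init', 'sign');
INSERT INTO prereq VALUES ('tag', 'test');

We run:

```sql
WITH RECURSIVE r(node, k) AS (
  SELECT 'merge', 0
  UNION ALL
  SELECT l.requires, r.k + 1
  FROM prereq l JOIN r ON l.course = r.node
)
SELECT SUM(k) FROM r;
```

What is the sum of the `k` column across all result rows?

Base: (merge, k=0).
Iteration 1: edges from {merge} -> (clean, k=1).
Iteration 2: edges from {clean} -> (tag, k=2).
Iteration 3: edges from {tag} -> (test, k=3).
Iteration 4: no outgoing edges from {test}; recursion stops.
SUM(k) = 0 + 1 + 2 + 3 = 6.

6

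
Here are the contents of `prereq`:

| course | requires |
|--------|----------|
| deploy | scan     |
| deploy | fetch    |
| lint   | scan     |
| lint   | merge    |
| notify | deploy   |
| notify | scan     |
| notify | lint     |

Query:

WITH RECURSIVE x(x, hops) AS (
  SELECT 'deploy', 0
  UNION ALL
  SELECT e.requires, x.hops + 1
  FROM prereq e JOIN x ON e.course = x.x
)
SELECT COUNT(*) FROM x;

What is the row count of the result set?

3

Base: (deploy, hops=0).
Iteration 1: edges from {deploy} -> (fetch, hops=1), (scan, hops=1).
Iteration 2: no outgoing edges from {fetch,scan}; recursion stops.
Total rows emitted: 3.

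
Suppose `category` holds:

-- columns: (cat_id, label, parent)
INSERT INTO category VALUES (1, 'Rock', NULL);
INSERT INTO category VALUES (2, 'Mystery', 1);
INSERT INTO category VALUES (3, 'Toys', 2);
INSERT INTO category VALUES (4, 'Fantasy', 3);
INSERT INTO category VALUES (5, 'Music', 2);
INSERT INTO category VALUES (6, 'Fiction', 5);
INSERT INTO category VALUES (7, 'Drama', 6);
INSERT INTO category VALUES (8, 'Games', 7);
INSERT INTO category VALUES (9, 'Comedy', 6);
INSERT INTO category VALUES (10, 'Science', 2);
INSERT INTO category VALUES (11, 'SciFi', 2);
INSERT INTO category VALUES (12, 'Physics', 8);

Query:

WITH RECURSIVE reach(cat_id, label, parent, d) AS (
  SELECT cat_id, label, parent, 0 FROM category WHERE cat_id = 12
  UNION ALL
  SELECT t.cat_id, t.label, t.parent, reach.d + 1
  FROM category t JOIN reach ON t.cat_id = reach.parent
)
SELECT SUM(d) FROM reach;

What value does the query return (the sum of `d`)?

Base: cat_id=12 (Physics), parent=8, d 0.
Iteration 1: join on cat_id=8 -> Games (id 8, parent=7, d 1).
Iteration 2: join on cat_id=7 -> Drama (id 7, parent=6, d 2).
Iteration 3: join on cat_id=6 -> Fiction (id 6, parent=5, d 3).
Iteration 4: join on cat_id=5 -> Music (id 5, parent=2, d 4).
Iteration 5: join on cat_id=2 -> Mystery (id 2, parent=1, d 5).
Iteration 6: join on cat_id=1 -> Rock (id 1, parent=NULL, d 6).
Iteration 7: parent is NULL; no match; recursion stops.
SUM(d) = 0 + 1 + 2 + 3 + 4 + 5 + 6 = 21.

21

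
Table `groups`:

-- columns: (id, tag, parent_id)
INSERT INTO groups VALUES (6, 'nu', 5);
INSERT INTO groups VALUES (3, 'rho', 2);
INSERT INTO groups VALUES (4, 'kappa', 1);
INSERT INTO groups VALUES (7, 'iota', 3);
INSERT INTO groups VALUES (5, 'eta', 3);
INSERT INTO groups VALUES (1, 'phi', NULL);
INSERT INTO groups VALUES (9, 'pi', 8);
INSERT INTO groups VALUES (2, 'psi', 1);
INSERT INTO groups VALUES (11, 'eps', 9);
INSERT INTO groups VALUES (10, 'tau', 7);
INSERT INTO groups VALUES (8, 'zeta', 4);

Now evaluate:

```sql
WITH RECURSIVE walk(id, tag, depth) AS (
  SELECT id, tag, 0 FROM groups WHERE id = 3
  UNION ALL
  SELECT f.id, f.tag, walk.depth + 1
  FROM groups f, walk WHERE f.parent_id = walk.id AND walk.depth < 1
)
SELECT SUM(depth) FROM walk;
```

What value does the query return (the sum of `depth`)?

Base: id=3 (rho) at depth 0.
Iteration 1: rows with parent_id in {3} -> eta (id 5, depth 1), iota (id 7, depth 1).
Iteration 2: depth < 1 fails for all current rows; recursion stops.
SUM(depth) = 0 + 1 + 1 = 2.

2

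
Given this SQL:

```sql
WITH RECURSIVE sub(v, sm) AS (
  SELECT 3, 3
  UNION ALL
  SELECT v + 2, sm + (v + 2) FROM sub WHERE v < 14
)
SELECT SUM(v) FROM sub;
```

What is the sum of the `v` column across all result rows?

63

Base: v=3, sm=3.
Iteration 1: 3 < 14 holds -> v = 3 + 2 = 5, sm = 3 + 5 = 8.
Iteration 2: 5 < 14 holds -> v = 5 + 2 = 7, sm = 8 + 7 = 15.
Iteration 3: 7 < 14 holds -> v = 7 + 2 = 9, sm = 15 + 9 = 24.
Iteration 4: 9 < 14 holds -> v = 9 + 2 = 11, sm = 24 + 11 = 35.
Iteration 5: 11 < 14 holds -> v = 11 + 2 = 13, sm = 35 + 13 = 48.
Iteration 6: 13 < 14 holds -> v = 13 + 2 = 15, sm = 48 + 15 = 63.
Iteration 7: 15 < 14 fails; recursion stops.
SUM(v) = 3 + 5 + 7 + 9 + 11 + 13 + 15 = 63.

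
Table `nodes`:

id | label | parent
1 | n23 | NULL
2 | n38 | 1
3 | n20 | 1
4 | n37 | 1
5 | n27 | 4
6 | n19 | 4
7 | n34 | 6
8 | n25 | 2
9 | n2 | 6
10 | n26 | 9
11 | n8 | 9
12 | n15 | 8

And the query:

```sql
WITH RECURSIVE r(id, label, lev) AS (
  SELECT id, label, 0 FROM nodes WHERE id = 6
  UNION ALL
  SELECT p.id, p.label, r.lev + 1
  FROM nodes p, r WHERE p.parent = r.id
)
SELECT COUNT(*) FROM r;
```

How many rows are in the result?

5

Base: id=6 (n19) at lev 0.
Iteration 1: rows with parent in {6} -> n34 (id 7, lev 1), n2 (id 9, lev 1).
Iteration 2: rows with parent in {7,9} -> n26 (id 10, lev 2), n8 (id 11, lev 2).
Iteration 3: no rows with parent in {10,11}; recursion stops.
Total rows emitted: 5.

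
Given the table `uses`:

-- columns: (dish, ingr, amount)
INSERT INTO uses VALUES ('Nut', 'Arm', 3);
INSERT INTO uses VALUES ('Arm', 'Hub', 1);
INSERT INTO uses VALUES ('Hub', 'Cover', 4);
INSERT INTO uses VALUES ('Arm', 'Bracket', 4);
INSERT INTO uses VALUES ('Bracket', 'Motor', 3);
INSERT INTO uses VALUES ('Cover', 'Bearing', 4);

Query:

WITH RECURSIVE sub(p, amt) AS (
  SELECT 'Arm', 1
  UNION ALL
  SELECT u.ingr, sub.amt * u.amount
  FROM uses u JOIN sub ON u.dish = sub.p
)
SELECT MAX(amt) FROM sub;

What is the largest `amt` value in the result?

16

Base: (Arm, amt=1).
Iteration 1: components of {Arm} -> Bracket = 1*4 = 4, Hub = 1*1 = 1.
Iteration 2: components of {Bracket,Hub} -> Cover = 1*4 = 4, Motor = 4*3 = 12.
Iteration 3: components of {Cover,Motor} -> Bearing = 4*4 = 16.
Iteration 4: no further components; recursion stops.
amt values: 1, 1, 4, 4, 12, 16; the maximum is 16.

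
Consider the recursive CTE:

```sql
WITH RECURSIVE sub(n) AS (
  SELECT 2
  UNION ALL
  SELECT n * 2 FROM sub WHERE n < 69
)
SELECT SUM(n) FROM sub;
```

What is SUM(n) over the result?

254

Base: n=2.
Iteration 1: 2 < 69 holds -> n = 2 * 2 = 4.
Iteration 2: 4 < 69 holds -> n = 4 * 2 = 8.
Iteration 3: 8 < 69 holds -> n = 8 * 2 = 16.
Iteration 4: 16 < 69 holds -> n = 16 * 2 = 32.
Iteration 5: 32 < 69 holds -> n = 32 * 2 = 64.
Iteration 6: 64 < 69 holds -> n = 64 * 2 = 128.
Iteration 7: 128 < 69 fails; recursion stops.
SUM(n) = 2 + 4 + 8 + 16 + 32 + 64 + 128 = 254.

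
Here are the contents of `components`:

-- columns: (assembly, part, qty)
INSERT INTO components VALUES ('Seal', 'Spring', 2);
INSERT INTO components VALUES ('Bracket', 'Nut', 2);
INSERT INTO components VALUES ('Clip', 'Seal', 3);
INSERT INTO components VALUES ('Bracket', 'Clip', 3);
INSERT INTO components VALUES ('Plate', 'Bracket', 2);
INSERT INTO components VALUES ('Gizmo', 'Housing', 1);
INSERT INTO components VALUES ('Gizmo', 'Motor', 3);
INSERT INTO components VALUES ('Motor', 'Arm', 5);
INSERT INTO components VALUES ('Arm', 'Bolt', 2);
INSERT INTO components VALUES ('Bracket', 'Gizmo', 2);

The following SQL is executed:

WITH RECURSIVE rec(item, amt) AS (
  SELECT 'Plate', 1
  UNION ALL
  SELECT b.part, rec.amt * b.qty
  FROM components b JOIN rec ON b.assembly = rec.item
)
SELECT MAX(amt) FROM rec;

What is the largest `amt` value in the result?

120

Base: (Plate, amt=1).
Iteration 1: components of {Plate} -> Bracket = 1*2 = 2.
Iteration 2: components of {Bracket} -> Clip = 2*3 = 6, Gizmo = 2*2 = 4, Nut = 2*2 = 4.
Iteration 3: components of {Clip,Gizmo,Nut} -> Housing = 4*1 = 4, Motor = 4*3 = 12, Seal = 6*3 = 18.
Iteration 4: components of {Housing,Motor,Seal} -> Arm = 12*5 = 60, Spring = 18*2 = 36.
Iteration 5: components of {Arm,Spring} -> Bolt = 60*2 = 120.
Iteration 6: no further components; recursion stops.
amt values: 1, 2, 6, 4, 4, 18, 12, 4, 36, 60, 120; the maximum is 120.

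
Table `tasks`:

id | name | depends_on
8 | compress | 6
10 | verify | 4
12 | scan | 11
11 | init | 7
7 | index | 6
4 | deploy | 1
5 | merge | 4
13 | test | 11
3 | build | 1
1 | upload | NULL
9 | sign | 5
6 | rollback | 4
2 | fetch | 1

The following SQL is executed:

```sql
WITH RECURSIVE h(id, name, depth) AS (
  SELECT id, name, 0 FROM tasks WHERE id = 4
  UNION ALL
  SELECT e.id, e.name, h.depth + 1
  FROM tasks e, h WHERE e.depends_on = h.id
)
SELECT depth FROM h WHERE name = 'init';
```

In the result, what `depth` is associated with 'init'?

3

Base: id=4 (deploy) at depth 0.
Iteration 1: rows with depends_on in {4} -> merge (id 5, depth 1), rollback (id 6, depth 1), verify (id 10, depth 1).
Iteration 2: rows with depends_on in {5,6,10} -> index (id 7, depth 2), compress (id 8, depth 2), sign (id 9, depth 2).
Iteration 3: rows with depends_on in {7,8,9} -> init (id 11, depth 3).
Iteration 4: rows with depends_on in {11} -> scan (id 12, depth 4), test (id 13, depth 4).
Iteration 5: no rows with depends_on in {12,13}; recursion stops.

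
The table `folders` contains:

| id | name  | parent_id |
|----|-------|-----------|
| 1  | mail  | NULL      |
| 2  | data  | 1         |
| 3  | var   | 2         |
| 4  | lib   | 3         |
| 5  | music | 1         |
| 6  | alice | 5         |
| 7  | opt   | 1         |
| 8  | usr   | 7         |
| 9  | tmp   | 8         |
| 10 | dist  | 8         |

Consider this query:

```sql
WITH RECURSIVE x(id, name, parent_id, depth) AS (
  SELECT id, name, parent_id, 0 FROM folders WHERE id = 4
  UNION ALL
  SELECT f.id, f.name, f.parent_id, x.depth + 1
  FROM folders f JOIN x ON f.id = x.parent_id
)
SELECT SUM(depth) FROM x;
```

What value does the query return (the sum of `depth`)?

Base: id=4 (lib), parent_id=3, depth 0.
Iteration 1: join on id=3 -> var (id 3, parent_id=2, depth 1).
Iteration 2: join on id=2 -> data (id 2, parent_id=1, depth 2).
Iteration 3: join on id=1 -> mail (id 1, parent_id=NULL, depth 3).
Iteration 4: parent_id is NULL; no match; recursion stops.
SUM(depth) = 0 + 1 + 2 + 3 = 6.

6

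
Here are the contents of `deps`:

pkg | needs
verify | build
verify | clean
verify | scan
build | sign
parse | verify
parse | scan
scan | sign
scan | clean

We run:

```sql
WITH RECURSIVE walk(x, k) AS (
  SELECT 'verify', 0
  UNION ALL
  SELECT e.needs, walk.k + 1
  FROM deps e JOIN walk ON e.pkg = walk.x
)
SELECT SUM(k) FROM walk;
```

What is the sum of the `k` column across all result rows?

9

Base: (verify, k=0).
Iteration 1: edges from {verify} -> (build, k=1), (clean, k=1), (scan, k=1).
Iteration 2: edges from {build,clean,scan} -> (clean, k=2), (sign, k=2) x2. [UNION ALL keeps all 3 new rows, including repeats]
Iteration 3: no outgoing edges from {clean,sign}; recursion stops.
SUM(k) = 0 + 1 + 1 + 1 + 2 + 2 + 2 = 9.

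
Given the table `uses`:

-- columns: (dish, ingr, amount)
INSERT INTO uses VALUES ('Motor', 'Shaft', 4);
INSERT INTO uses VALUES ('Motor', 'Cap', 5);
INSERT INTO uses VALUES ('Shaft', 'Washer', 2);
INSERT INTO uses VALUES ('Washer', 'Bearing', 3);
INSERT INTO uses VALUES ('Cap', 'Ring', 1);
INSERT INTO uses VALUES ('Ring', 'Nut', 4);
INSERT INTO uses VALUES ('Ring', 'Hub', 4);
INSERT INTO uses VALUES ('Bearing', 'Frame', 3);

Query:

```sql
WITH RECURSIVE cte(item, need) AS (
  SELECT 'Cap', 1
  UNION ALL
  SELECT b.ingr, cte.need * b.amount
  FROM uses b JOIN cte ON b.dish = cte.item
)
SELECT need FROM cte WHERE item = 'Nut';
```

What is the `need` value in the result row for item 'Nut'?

4

Base: (Cap, need=1).
Iteration 1: components of {Cap} -> Ring = 1*1 = 1.
Iteration 2: components of {Ring} -> Hub = 1*4 = 4, Nut = 1*4 = 4.
Iteration 3: no further components; recursion stops.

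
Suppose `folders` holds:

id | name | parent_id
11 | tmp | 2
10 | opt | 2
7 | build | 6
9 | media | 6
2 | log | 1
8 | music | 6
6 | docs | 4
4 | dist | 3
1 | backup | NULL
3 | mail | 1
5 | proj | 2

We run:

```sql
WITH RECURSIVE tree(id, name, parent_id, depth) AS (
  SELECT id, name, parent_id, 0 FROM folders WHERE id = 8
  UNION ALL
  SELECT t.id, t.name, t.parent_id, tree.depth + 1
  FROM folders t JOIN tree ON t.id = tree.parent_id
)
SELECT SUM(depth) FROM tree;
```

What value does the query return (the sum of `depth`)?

10

Base: id=8 (music), parent_id=6, depth 0.
Iteration 1: join on id=6 -> docs (id 6, parent_id=4, depth 1).
Iteration 2: join on id=4 -> dist (id 4, parent_id=3, depth 2).
Iteration 3: join on id=3 -> mail (id 3, parent_id=1, depth 3).
Iteration 4: join on id=1 -> backup (id 1, parent_id=NULL, depth 4).
Iteration 5: parent_id is NULL; no match; recursion stops.
SUM(depth) = 0 + 1 + 2 + 3 + 4 = 10.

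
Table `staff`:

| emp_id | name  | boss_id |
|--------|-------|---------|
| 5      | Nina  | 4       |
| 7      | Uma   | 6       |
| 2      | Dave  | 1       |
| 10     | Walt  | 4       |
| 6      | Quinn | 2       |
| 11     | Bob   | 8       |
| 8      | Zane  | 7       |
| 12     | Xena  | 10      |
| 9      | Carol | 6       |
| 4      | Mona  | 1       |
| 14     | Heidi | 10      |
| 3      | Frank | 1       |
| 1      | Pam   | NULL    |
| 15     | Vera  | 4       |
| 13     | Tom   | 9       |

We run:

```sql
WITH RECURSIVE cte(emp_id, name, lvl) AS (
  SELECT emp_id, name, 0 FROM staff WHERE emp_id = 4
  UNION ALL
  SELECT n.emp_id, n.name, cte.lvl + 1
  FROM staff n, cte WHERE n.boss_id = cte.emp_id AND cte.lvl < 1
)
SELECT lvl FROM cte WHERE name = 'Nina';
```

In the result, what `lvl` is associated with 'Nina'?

1

Base: emp_id=4 (Mona) at lvl 0.
Iteration 1: rows with boss_id in {4} -> Nina (id 5, lvl 1), Walt (id 10, lvl 1), Vera (id 15, lvl 1).
Iteration 2: lvl < 1 fails for all current rows; recursion stops.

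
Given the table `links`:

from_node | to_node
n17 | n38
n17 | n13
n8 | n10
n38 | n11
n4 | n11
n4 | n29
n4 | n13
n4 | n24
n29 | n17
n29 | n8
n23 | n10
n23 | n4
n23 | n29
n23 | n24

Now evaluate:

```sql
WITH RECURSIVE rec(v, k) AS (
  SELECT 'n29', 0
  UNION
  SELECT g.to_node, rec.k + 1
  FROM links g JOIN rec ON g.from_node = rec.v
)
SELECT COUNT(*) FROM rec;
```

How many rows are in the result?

Base: (n29, k=0).
Iteration 1: edges from {n29} -> (n17, k=1), (n8, k=1).
Iteration 2: edges from {n17,n8} -> (n10, k=2), (n13, k=2), (n38, k=2).
Iteration 3: edges from {n10,n13,n38} -> (n11, k=3).
Iteration 4: no outgoing edges from {n11}; recursion stops.
Total rows emitted: 7.

7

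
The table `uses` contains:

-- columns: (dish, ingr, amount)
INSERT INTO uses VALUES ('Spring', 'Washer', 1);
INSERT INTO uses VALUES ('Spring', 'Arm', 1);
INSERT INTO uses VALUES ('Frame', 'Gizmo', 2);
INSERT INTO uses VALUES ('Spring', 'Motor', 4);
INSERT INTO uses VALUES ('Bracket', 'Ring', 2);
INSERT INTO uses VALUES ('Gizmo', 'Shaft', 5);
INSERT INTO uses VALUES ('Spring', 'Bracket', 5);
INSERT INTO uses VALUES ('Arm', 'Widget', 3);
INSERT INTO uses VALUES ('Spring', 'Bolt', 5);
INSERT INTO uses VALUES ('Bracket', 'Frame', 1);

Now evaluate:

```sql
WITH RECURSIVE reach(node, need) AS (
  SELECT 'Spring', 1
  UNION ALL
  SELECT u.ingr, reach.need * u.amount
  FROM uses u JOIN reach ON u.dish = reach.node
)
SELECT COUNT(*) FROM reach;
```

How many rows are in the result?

Base: (Spring, need=1).
Iteration 1: components of {Spring} -> Arm = 1*1 = 1, Bolt = 1*5 = 5, Bracket = 1*5 = 5, Motor = 1*4 = 4, Washer = 1*1 = 1.
Iteration 2: components of {Arm,Bolt,Bracket,Motor,Washer} -> Frame = 5*1 = 5, Ring = 5*2 = 10, Widget = 1*3 = 3.
Iteration 3: components of {Frame,Ring,Widget} -> Gizmo = 5*2 = 10.
Iteration 4: components of {Gizmo} -> Shaft = 10*5 = 50.
Iteration 5: no further components; recursion stops.
Total rows emitted: 11.

11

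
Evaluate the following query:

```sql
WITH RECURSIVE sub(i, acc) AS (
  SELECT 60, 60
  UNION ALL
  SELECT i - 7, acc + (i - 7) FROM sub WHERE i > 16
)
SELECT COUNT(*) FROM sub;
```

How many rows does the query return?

Base: i=60, acc=60.
Iteration 1: 60 > 16 holds -> i = 60 - 7 = 53, acc = 60 + 53 = 113.
Iteration 2: 53 > 16 holds -> i = 53 - 7 = 46, acc = 113 + 46 = 159.
Iteration 3: 46 > 16 holds -> i = 46 - 7 = 39, acc = 159 + 39 = 198.
Iteration 4: 39 > 16 holds -> i = 39 - 7 = 32, acc = 198 + 32 = 230.
Iteration 5: 32 > 16 holds -> i = 32 - 7 = 25, acc = 230 + 25 = 255.
Iteration 6: 25 > 16 holds -> i = 25 - 7 = 18, acc = 255 + 18 = 273.
Iteration 7: 18 > 16 holds -> i = 18 - 7 = 11, acc = 273 + 11 = 284.
Iteration 8: 11 > 16 fails; recursion stops.
Total rows emitted: 8.

8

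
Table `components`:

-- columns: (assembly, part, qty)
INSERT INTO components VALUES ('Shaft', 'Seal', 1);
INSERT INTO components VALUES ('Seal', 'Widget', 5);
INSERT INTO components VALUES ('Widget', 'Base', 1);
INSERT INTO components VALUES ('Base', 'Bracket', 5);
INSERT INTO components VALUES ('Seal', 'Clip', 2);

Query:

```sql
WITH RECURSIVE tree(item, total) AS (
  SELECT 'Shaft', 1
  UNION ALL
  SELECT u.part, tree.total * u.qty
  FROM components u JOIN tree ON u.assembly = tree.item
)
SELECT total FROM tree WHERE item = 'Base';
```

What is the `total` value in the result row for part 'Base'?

Base: (Shaft, total=1).
Iteration 1: components of {Shaft} -> Seal = 1*1 = 1.
Iteration 2: components of {Seal} -> Clip = 1*2 = 2, Widget = 1*5 = 5.
Iteration 3: components of {Clip,Widget} -> Base = 5*1 = 5.
Iteration 4: components of {Base} -> Bracket = 5*5 = 25.
Iteration 5: no further components; recursion stops.

5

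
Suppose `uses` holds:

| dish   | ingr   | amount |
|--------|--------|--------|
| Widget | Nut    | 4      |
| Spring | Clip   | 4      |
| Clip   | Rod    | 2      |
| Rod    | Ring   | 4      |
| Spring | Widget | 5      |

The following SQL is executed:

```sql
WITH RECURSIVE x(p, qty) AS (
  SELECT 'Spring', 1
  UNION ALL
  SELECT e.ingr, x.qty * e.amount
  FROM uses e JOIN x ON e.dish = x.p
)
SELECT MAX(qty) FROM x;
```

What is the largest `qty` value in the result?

32

Base: (Spring, qty=1).
Iteration 1: components of {Spring} -> Clip = 1*4 = 4, Widget = 1*5 = 5.
Iteration 2: components of {Clip,Widget} -> Nut = 5*4 = 20, Rod = 4*2 = 8.
Iteration 3: components of {Nut,Rod} -> Ring = 8*4 = 32.
Iteration 4: no further components; recursion stops.
qty values: 1, 4, 5, 8, 20, 32; the maximum is 32.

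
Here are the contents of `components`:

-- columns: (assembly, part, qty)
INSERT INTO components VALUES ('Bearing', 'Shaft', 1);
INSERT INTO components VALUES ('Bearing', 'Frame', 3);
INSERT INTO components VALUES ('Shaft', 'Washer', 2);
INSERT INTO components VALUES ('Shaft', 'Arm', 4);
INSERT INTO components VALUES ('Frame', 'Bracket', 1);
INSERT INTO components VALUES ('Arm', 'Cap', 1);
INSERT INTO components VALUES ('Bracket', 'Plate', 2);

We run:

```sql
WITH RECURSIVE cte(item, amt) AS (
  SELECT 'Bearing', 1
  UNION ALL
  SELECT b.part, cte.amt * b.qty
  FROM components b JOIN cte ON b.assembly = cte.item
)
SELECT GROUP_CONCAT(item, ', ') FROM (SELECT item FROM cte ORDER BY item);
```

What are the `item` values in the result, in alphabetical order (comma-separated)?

Base: (Bearing, amt=1).
Iteration 1: components of {Bearing} -> Frame = 1*3 = 3, Shaft = 1*1 = 1.
Iteration 2: components of {Frame,Shaft} -> Arm = 1*4 = 4, Bracket = 3*1 = 3, Washer = 1*2 = 2.
Iteration 3: components of {Arm,Bracket,Washer} -> Cap = 4*1 = 4, Plate = 3*2 = 6.
Iteration 4: no further components; recursion stops.

Arm, Bearing, Bracket, Cap, Frame, Plate, Shaft, Washer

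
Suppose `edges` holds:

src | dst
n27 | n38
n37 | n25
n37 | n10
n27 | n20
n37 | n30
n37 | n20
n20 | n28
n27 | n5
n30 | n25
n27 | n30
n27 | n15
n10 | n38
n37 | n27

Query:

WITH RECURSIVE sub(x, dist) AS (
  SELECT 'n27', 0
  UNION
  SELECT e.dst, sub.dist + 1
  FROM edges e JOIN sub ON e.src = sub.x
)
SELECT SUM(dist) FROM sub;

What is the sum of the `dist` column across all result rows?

9

Base: (n27, dist=0).
Iteration 1: edges from {n27} -> (n15, dist=1), (n20, dist=1), (n30, dist=1), (n38, dist=1), (n5, dist=1).
Iteration 2: edges from {n15,n20,n30,n38,n5} -> (n25, dist=2), (n28, dist=2).
Iteration 3: no outgoing edges from {n25,n28}; recursion stops.
SUM(dist) = 0 + 1 + 1 + 1 + 1 + 1 + 2 + 2 = 9.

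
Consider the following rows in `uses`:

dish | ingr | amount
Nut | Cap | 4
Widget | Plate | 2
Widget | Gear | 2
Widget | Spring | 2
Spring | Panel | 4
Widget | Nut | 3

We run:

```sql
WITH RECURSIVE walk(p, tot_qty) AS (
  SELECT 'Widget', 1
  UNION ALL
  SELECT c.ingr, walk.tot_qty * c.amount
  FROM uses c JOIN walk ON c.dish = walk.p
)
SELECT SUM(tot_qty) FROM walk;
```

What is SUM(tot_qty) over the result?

Base: (Widget, tot_qty=1).
Iteration 1: components of {Widget} -> Gear = 1*2 = 2, Nut = 1*3 = 3, Plate = 1*2 = 2, Spring = 1*2 = 2.
Iteration 2: components of {Gear,Nut,Plate,Spring} -> Cap = 3*4 = 12, Panel = 2*4 = 8.
Iteration 3: no further components; recursion stops.
SUM(tot_qty) = 1 + 2 + 3 + 2 + 2 + 12 + 8 = 30.

30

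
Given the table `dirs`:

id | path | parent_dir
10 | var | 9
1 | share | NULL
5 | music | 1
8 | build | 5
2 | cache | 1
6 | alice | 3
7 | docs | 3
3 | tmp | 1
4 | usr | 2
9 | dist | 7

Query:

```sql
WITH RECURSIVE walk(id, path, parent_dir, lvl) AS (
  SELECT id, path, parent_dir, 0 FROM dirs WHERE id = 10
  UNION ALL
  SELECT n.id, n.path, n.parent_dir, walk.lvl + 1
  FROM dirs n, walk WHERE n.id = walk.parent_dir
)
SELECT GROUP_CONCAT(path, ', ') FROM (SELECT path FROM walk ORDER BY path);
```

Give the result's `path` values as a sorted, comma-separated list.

dist, docs, share, tmp, var

Base: id=10 (var), parent_dir=9, lvl 0.
Iteration 1: join on id=9 -> dist (id 9, parent_dir=7, lvl 1).
Iteration 2: join on id=7 -> docs (id 7, parent_dir=3, lvl 2).
Iteration 3: join on id=3 -> tmp (id 3, parent_dir=1, lvl 3).
Iteration 4: join on id=1 -> share (id 1, parent_dir=NULL, lvl 4).
Iteration 5: parent_dir is NULL; no match; recursion stops.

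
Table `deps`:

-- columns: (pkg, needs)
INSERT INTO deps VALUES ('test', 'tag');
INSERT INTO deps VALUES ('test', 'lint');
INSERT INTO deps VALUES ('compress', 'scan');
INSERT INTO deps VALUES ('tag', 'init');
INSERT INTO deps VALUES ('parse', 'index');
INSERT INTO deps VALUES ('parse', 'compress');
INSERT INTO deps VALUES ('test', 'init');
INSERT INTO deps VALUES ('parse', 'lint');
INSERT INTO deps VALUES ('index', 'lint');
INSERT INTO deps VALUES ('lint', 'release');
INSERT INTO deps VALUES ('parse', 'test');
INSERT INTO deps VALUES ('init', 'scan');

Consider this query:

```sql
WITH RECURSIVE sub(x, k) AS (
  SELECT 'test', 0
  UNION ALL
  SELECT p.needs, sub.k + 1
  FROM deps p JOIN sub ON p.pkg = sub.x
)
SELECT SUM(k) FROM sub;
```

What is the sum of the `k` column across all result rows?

12

Base: (test, k=0).
Iteration 1: edges from {test} -> (init, k=1), (lint, k=1), (tag, k=1).
Iteration 2: edges from {init,lint,tag} -> (init, k=2), (release, k=2), (scan, k=2).
Iteration 3: edges from {init,release,scan} -> (scan, k=3).
Iteration 4: no outgoing edges from {scan}; recursion stops.
SUM(k) = 0 + 1 + 1 + 1 + 2 + 2 + 2 + 3 = 12.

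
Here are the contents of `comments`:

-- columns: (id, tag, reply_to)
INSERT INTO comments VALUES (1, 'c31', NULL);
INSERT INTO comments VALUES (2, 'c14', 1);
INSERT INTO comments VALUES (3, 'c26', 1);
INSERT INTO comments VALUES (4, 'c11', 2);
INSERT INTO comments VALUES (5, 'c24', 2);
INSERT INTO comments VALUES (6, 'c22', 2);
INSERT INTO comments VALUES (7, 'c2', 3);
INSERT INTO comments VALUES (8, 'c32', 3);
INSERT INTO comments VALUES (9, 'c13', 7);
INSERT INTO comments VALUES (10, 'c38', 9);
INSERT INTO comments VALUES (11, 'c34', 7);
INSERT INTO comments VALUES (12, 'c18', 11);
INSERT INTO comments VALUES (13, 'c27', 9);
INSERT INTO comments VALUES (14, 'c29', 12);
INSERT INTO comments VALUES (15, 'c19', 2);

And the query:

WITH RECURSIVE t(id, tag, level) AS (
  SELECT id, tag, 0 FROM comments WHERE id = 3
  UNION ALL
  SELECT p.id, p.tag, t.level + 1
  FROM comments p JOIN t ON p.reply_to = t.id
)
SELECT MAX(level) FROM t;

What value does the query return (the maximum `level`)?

4

Base: id=3 (c26) at level 0.
Iteration 1: rows with reply_to in {3} -> c2 (id 7, level 1), c32 (id 8, level 1).
Iteration 2: rows with reply_to in {7,8} -> c13 (id 9, level 2), c34 (id 11, level 2).
Iteration 3: rows with reply_to in {9,11} -> c38 (id 10, level 3), c18 (id 12, level 3), c27 (id 13, level 3).
Iteration 4: rows with reply_to in {10,12,13} -> c29 (id 14, level 4).
Iteration 5: no rows with reply_to in {14}; recursion stops.
level values: 0, 1, 1, 2, 2, 3, 3, 3, 4; the maximum is 4.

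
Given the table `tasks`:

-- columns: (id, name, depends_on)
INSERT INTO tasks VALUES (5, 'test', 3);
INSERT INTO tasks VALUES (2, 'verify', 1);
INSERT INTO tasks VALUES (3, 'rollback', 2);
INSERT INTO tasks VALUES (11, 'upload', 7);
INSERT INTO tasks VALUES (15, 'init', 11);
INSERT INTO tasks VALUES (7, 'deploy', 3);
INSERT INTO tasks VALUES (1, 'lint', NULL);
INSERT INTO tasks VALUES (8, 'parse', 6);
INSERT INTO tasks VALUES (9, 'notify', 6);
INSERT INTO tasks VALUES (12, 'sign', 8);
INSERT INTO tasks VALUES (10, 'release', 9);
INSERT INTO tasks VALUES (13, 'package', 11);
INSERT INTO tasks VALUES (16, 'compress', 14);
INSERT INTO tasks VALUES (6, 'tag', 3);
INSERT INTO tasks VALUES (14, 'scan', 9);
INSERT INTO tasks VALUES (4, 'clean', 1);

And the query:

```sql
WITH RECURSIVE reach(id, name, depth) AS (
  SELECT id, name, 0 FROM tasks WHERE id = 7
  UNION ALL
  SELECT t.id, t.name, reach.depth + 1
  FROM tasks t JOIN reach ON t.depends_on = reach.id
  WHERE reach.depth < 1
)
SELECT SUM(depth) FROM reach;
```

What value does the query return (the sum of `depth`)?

1

Base: id=7 (deploy) at depth 0.
Iteration 1: rows with depends_on in {7} -> upload (id 11, depth 1).
Iteration 2: depth < 1 fails for all current rows; recursion stops.
SUM(depth) = 0 + 1 = 1.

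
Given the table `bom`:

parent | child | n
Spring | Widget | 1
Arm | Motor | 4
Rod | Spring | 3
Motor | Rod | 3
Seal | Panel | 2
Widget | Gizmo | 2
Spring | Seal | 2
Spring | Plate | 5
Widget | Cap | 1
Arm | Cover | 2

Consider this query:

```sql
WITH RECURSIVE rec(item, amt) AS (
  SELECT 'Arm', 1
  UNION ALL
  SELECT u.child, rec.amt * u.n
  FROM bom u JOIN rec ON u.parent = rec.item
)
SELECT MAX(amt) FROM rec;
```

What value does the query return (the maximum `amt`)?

Base: (Arm, amt=1).
Iteration 1: components of {Arm} -> Cover = 1*2 = 2, Motor = 1*4 = 4.
Iteration 2: components of {Cover,Motor} -> Rod = 4*3 = 12.
Iteration 3: components of {Rod} -> Spring = 12*3 = 36.
Iteration 4: components of {Spring} -> Plate = 36*5 = 180, Seal = 36*2 = 72, Widget = 36*1 = 36.
Iteration 5: components of {Plate,Seal,Widget} -> Cap = 36*1 = 36, Gizmo = 36*2 = 72, Panel = 72*2 = 144.
Iteration 6: no further components; recursion stops.
amt values: 1, 2, 4, 12, 36, 180, 72, 36, 144, 72, 36; the maximum is 180.

180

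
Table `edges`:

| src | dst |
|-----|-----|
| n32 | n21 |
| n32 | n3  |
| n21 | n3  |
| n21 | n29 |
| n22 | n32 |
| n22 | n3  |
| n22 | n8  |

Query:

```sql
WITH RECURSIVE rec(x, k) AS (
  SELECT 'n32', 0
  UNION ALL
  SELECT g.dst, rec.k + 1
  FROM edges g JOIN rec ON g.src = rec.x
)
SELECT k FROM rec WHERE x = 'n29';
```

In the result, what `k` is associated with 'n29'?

Base: (n32, k=0).
Iteration 1: edges from {n32} -> (n21, k=1), (n3, k=1).
Iteration 2: edges from {n21,n3} -> (n29, k=2), (n3, k=2).
Iteration 3: no outgoing edges from {n29,n3}; recursion stops.

2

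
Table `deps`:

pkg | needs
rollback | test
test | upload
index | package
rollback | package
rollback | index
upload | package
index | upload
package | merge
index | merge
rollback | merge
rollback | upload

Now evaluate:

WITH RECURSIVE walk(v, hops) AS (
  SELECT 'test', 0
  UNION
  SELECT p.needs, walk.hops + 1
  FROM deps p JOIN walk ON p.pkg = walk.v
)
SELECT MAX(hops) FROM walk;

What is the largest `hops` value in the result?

Base: (test, hops=0).
Iteration 1: edges from {test} -> (upload, hops=1).
Iteration 2: edges from {upload} -> (package, hops=2).
Iteration 3: edges from {package} -> (merge, hops=3).
Iteration 4: no outgoing edges from {merge}; recursion stops.
hops values: 0, 1, 2, 3; the maximum is 3.

3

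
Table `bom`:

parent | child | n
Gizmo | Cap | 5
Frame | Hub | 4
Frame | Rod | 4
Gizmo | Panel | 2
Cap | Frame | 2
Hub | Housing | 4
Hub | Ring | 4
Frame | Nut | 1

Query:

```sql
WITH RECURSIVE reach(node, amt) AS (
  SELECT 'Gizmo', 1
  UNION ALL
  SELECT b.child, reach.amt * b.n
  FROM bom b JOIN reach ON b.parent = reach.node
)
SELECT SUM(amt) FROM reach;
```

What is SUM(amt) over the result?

428

Base: (Gizmo, amt=1).
Iteration 1: components of {Gizmo} -> Cap = 1*5 = 5, Panel = 1*2 = 2.
Iteration 2: components of {Cap,Panel} -> Frame = 5*2 = 10.
Iteration 3: components of {Frame} -> Hub = 10*4 = 40, Nut = 10*1 = 10, Rod = 10*4 = 40.
Iteration 4: components of {Hub,Nut,Rod} -> Housing = 40*4 = 160, Ring = 40*4 = 160.
Iteration 5: no further components; recursion stops.
SUM(amt) = 1 + 2 + 5 + 10 + 40 + 40 + 10 + 160 + 160 = 428.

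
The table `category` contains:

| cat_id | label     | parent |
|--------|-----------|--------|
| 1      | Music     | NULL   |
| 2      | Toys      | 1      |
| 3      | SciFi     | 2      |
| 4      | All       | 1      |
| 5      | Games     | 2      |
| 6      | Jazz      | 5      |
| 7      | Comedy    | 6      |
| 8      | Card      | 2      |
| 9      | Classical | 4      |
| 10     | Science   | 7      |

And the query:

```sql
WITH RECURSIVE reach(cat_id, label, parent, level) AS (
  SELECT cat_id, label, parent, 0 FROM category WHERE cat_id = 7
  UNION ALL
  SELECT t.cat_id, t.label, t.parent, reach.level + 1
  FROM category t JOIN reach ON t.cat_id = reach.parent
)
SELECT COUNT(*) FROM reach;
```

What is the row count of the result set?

5

Base: cat_id=7 (Comedy), parent=6, level 0.
Iteration 1: join on cat_id=6 -> Jazz (id 6, parent=5, level 1).
Iteration 2: join on cat_id=5 -> Games (id 5, parent=2, level 2).
Iteration 3: join on cat_id=2 -> Toys (id 2, parent=1, level 3).
Iteration 4: join on cat_id=1 -> Music (id 1, parent=NULL, level 4).
Iteration 5: parent is NULL; no match; recursion stops.
Total rows emitted: 5.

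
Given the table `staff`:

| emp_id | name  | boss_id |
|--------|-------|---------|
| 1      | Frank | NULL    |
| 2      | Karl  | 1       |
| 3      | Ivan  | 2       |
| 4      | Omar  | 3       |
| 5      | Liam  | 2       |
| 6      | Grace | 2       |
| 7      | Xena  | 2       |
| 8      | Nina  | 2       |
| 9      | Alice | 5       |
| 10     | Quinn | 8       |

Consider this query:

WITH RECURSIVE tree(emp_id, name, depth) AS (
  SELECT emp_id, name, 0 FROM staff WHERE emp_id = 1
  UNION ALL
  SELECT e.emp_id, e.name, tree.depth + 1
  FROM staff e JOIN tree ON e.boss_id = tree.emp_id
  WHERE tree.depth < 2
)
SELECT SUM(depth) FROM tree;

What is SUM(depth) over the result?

Base: emp_id=1 (Frank) at depth 0.
Iteration 1: rows with boss_id in {1} -> Karl (id 2, depth 1).
Iteration 2: rows with boss_id in {2} -> Ivan (id 3, depth 2), Liam (id 5, depth 2), Grace (id 6, depth 2), Xena (id 7, depth 2), Nina (id 8, depth 2).
Iteration 3: depth < 2 fails for all current rows; recursion stops.
SUM(depth) = 0 + 1 + 2 + 2 + 2 + 2 + 2 = 11.

11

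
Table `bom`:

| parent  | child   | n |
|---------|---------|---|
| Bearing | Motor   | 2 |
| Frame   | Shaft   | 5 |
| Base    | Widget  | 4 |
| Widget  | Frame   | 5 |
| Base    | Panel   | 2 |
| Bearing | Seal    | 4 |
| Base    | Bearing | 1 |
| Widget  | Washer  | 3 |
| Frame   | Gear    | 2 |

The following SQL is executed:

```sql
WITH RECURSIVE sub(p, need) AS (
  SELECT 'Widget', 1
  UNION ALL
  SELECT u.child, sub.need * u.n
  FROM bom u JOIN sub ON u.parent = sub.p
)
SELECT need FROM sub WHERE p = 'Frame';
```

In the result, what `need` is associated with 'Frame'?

Base: (Widget, need=1).
Iteration 1: components of {Widget} -> Frame = 1*5 = 5, Washer = 1*3 = 3.
Iteration 2: components of {Frame,Washer} -> Gear = 5*2 = 10, Shaft = 5*5 = 25.
Iteration 3: no further components; recursion stops.

5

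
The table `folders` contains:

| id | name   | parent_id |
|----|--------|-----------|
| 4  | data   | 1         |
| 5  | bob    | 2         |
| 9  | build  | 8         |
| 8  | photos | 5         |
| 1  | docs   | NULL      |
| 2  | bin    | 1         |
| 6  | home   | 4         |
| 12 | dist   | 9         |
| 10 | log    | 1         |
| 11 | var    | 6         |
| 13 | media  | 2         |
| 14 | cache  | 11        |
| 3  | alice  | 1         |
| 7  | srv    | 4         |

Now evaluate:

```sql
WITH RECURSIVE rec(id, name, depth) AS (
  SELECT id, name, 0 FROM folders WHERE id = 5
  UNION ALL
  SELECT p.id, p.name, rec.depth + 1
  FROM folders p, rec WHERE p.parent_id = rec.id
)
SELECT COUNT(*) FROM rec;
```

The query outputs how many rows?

Base: id=5 (bob) at depth 0.
Iteration 1: rows with parent_id in {5} -> photos (id 8, depth 1).
Iteration 2: rows with parent_id in {8} -> build (id 9, depth 2).
Iteration 3: rows with parent_id in {9} -> dist (id 12, depth 3).
Iteration 4: no rows with parent_id in {12}; recursion stops.
Total rows emitted: 4.

4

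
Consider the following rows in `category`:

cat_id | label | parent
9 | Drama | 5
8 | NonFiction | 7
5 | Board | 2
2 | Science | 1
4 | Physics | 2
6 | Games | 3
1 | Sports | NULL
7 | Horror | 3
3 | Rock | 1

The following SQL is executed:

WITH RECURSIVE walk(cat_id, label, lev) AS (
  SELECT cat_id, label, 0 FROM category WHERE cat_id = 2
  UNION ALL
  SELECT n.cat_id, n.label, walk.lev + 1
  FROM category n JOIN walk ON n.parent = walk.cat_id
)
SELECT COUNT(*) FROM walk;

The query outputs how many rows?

4

Base: cat_id=2 (Science) at lev 0.
Iteration 1: rows with parent in {2} -> Physics (id 4, lev 1), Board (id 5, lev 1).
Iteration 2: rows with parent in {4,5} -> Drama (id 9, lev 2).
Iteration 3: no rows with parent in {9}; recursion stops.
Total rows emitted: 4.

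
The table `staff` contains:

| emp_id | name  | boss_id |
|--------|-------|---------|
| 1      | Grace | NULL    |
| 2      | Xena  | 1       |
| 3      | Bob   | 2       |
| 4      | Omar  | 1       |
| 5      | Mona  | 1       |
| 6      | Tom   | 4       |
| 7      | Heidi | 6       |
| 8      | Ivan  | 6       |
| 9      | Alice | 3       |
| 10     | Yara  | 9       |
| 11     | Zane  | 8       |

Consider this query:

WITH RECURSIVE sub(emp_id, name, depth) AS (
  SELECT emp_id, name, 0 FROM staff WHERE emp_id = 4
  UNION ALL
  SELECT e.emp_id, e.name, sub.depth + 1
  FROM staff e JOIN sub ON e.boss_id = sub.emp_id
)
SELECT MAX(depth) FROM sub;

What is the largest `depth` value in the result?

Base: emp_id=4 (Omar) at depth 0.
Iteration 1: rows with boss_id in {4} -> Tom (id 6, depth 1).
Iteration 2: rows with boss_id in {6} -> Heidi (id 7, depth 2), Ivan (id 8, depth 2).
Iteration 3: rows with boss_id in {7,8} -> Zane (id 11, depth 3).
Iteration 4: no rows with boss_id in {11}; recursion stops.
depth values: 0, 1, 2, 2, 3; the maximum is 3.

3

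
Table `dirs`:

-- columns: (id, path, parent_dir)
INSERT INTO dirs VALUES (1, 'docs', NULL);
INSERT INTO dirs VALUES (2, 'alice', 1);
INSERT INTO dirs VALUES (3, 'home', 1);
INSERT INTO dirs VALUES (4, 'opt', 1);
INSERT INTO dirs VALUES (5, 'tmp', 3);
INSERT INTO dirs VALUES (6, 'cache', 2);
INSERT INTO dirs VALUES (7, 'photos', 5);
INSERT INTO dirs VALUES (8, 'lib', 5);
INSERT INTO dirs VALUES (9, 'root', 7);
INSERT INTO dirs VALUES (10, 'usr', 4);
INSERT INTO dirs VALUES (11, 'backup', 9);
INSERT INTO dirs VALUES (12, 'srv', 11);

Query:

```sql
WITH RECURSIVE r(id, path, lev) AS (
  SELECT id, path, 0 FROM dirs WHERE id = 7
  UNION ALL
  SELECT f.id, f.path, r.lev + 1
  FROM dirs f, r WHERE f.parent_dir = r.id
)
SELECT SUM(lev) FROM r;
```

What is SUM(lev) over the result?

Base: id=7 (photos) at lev 0.
Iteration 1: rows with parent_dir in {7} -> root (id 9, lev 1).
Iteration 2: rows with parent_dir in {9} -> backup (id 11, lev 2).
Iteration 3: rows with parent_dir in {11} -> srv (id 12, lev 3).
Iteration 4: no rows with parent_dir in {12}; recursion stops.
SUM(lev) = 0 + 1 + 2 + 3 = 6.

6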